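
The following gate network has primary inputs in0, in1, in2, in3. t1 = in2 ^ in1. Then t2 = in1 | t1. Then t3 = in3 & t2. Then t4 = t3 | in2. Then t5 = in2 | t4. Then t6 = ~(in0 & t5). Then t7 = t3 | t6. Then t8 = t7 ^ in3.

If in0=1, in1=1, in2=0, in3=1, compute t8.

t1 = 0 ^ 1 = 1
t2 = 1 | 1 = 1
t3 = 1 & 1 = 1
t4 = 1 | 0 = 1
t5 = 0 | 1 = 1
t6 = ~(1 & 1) = 0
t7 = 1 | 0 = 1
t8 = 1 ^ 1 = 0

0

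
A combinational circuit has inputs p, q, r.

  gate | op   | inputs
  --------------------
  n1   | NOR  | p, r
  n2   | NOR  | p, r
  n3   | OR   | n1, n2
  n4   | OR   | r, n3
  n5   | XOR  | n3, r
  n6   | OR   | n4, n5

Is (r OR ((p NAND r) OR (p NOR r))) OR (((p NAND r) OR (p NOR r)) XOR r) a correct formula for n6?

No

n1 = p NOR r
n2 = p NOR r
n3 = n1 OR n2 = (p NOR r) OR (p NOR r)
n4 = r OR n3 = r OR ((p NOR r) OR (p NOR r))
n5 = n3 XOR r = ((p NOR r) OR (p NOR r)) XOR r
n6 = n4 OR n5 = (r OR ((p NOR r) OR (p NOR r))) OR (((p NOR r) OR (p NOR r)) XOR r)
At p=1, q=0, r=0: circuit gives 0, formula gives 1.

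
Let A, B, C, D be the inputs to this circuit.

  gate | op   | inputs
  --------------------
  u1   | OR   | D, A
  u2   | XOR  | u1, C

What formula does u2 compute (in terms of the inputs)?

(D OR A) XOR C

u1 = D OR A
u2 = u1 XOR C = (D OR A) XOR C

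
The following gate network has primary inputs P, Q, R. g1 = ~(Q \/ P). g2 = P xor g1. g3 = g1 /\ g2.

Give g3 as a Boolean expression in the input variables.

g1 = ~(Q \/ P)
g2 = P xor g1 = P xor (~(Q \/ P))
g3 = g1 /\ g2 = (~(Q \/ P)) /\ (P xor (~(Q \/ P)))

(~(Q \/ P)) /\ (P xor (~(Q \/ P)))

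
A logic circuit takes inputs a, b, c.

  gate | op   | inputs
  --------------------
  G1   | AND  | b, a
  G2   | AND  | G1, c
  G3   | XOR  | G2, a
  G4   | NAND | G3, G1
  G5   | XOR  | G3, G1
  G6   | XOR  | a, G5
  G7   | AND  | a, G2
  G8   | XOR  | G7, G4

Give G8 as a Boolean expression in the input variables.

G1 = b AND a
G2 = G1 AND c = (b AND a) AND c
G3 = G2 XOR a = ((b AND a) AND c) XOR a
G4 = G3 NAND G1 = (((b AND a) AND c) XOR a) NAND (b AND a)
G7 = a AND G2 = a AND ((b AND a) AND c)
G8 = G7 XOR G4 = (a AND ((b AND a) AND c)) XOR ((((b AND a) AND c) XOR a) NAND (b AND a))

(a AND ((b AND a) AND c)) XOR ((((b AND a) AND c) XOR a) NAND (b AND a))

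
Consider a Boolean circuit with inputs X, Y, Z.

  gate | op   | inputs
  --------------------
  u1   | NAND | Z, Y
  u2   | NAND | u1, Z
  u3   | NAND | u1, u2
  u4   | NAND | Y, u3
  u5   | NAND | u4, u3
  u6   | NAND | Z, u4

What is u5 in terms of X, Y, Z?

(Y NAND ((Z NAND Y) NAND ((Z NAND Y) NAND Z))) NAND ((Z NAND Y) NAND ((Z NAND Y) NAND Z))

u1 = Z NAND Y
u2 = u1 NAND Z = (Z NAND Y) NAND Z
u3 = u1 NAND u2 = (Z NAND Y) NAND ((Z NAND Y) NAND Z)
u4 = Y NAND u3 = Y NAND ((Z NAND Y) NAND ((Z NAND Y) NAND Z))
u5 = u4 NAND u3 = (Y NAND ((Z NAND Y) NAND ((Z NAND Y) NAND Z))) NAND ((Z NAND Y) NAND ((Z NAND Y) NAND Z))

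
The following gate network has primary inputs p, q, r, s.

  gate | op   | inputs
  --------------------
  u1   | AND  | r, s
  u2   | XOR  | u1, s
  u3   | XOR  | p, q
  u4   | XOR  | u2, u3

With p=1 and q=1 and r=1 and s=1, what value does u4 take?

0

u1 = 1 AND 1 = 1
u2 = 1 XOR 1 = 0
u3 = 1 XOR 1 = 0
u4 = 0 XOR 0 = 0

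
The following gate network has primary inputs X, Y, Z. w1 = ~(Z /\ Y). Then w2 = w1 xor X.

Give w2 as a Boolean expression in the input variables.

(~(Z /\ Y)) xor X

w1 = ~(Z /\ Y)
w2 = w1 xor X = (~(Z /\ Y)) xor X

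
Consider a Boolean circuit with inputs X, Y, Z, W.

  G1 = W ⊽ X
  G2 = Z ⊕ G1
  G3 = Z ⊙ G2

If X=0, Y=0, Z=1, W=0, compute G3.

0

G1 = 0 ⊽ 0 = 1
G2 = 1 ⊕ 1 = 0
G3 = 1 ⊙ 0 = 0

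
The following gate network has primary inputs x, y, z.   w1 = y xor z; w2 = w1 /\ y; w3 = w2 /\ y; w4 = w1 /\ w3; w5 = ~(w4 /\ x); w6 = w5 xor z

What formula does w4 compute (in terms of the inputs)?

w1 = y xor z
w2 = w1 /\ y = (y xor z) /\ y
w3 = w2 /\ y = ((y xor z) /\ y) /\ y
w4 = w1 /\ w3 = (y xor z) /\ (((y xor z) /\ y) /\ y)

(y xor z) /\ (((y xor z) /\ y) /\ y)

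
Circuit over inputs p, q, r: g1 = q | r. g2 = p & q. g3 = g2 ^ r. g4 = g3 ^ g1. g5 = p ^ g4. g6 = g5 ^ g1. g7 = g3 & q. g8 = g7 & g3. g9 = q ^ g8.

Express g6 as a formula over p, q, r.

g1 = q | r
g2 = p & q
g3 = g2 ^ r = (p & q) ^ r
g4 = g3 ^ g1 = ((p & q) ^ r) ^ (q | r)
g5 = p ^ g4 = p ^ (((p & q) ^ r) ^ (q | r))
g6 = g5 ^ g1 = (p ^ (((p & q) ^ r) ^ (q | r))) ^ (q | r)

(p ^ (((p & q) ^ r) ^ (q | r))) ^ (q | r)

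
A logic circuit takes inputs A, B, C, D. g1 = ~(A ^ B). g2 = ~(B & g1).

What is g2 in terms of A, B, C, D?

g1 = ~(A ^ B)
g2 = ~(B & g1) = ~(B & (~(A ^ B)))

~(B & (~(A ^ B)))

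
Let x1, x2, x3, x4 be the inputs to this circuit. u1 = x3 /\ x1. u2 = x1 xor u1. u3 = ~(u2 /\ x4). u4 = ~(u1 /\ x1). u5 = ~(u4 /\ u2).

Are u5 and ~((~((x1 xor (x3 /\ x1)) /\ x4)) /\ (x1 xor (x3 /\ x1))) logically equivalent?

No

u1 = x3 /\ x1
u2 = x1 xor u1 = x1 xor (x3 /\ x1)
u4 = ~(u1 /\ x1) = ~((x3 /\ x1) /\ x1)
u5 = ~(u4 /\ u2) = ~((~((x3 /\ x1) /\ x1)) /\ (x1 xor (x3 /\ x1)))
At x1=1, x2=0, x3=0, x4=1: circuit gives 0, formula gives 1.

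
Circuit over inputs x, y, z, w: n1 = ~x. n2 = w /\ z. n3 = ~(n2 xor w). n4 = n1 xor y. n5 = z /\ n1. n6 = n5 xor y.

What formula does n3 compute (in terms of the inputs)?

n2 = w /\ z
n3 = ~(n2 xor w) = ~((w /\ z) xor w)

~((w /\ z) xor w)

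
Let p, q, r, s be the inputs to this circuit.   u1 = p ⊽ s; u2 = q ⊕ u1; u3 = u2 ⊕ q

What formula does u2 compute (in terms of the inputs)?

u1 = p ⊽ s
u2 = q ⊕ u1 = q ⊕ (p ⊽ s)

q ⊕ (p ⊽ s)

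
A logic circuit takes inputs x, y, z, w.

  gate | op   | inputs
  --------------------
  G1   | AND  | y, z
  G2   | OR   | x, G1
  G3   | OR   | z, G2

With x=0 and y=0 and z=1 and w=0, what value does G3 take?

G1 = 0 AND 1 = 0
G2 = 0 OR 0 = 0
G3 = 1 OR 0 = 1

1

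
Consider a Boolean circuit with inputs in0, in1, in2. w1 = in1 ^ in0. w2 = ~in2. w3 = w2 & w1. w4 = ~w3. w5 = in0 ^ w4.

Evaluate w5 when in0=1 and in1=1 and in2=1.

w1 = 1 ^ 1 = 0
w2 = ~1 = 0
w3 = 0 & 0 = 0
w4 = ~0 = 1
w5 = 1 ^ 1 = 0

0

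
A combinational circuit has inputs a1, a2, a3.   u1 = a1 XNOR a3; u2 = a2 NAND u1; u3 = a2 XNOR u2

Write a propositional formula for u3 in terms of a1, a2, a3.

a2 XNOR (a2 NAND (a1 XNOR a3))

u1 = a1 XNOR a3
u2 = a2 NAND u1 = a2 NAND (a1 XNOR a3)
u3 = a2 XNOR u2 = a2 XNOR (a2 NAND (a1 XNOR a3))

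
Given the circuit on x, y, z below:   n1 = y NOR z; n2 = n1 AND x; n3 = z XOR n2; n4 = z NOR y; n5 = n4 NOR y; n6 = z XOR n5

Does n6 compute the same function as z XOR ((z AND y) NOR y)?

No

n4 = z NOR y
n5 = n4 NOR y = (z NOR y) NOR y
n6 = z XOR n5 = z XOR ((z NOR y) NOR y)
At x=0, y=0, z=0: circuit gives 0, formula gives 1.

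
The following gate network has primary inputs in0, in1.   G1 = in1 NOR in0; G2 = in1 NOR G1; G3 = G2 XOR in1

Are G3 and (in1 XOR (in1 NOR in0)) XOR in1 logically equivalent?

No

G1 = in1 NOR in0
G2 = in1 NOR G1 = in1 NOR (in1 NOR in0)
G3 = G2 XOR in1 = (in1 NOR (in1 NOR in0)) XOR in1
At in0=0, in1=0: circuit gives 0, formula gives 1.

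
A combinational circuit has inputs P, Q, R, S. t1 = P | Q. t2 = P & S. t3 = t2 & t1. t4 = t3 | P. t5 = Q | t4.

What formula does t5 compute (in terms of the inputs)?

t1 = P | Q
t2 = P & S
t3 = t2 & t1 = (P & S) & (P | Q)
t4 = t3 | P = ((P & S) & (P | Q)) | P
t5 = Q | t4 = Q | (((P & S) & (P | Q)) | P)

Q | (((P & S) & (P | Q)) | P)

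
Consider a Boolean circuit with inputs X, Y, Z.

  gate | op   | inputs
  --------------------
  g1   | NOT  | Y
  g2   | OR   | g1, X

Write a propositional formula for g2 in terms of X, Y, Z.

g1 = NOT Y
g2 = g1 OR X = NOT Y OR X

NOT Y OR X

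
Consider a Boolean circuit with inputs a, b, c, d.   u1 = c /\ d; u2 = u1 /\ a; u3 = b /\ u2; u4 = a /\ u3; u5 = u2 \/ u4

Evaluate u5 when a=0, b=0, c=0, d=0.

0

u1 = 0 /\ 0 = 0
u2 = 0 /\ 0 = 0
u3 = 0 /\ 0 = 0
u4 = 0 /\ 0 = 0
u5 = 0 \/ 0 = 0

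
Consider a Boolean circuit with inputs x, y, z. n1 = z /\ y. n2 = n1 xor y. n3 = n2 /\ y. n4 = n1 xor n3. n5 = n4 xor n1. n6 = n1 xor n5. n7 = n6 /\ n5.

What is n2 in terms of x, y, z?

n1 = z /\ y
n2 = n1 xor y = (z /\ y) xor y

(z /\ y) xor y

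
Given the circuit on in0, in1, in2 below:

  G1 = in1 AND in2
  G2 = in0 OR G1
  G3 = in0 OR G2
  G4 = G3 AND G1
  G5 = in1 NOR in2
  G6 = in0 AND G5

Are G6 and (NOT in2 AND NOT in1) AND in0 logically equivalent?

G5 = in1 NOR in2
G6 = in0 AND G5 = in0 AND (in1 NOR in2)
At in0=0, in1=0, in2=0: circuit gives 0, formula gives 0.
At in0=1, in1=0, in2=0: circuit gives 1, formula gives 1.
Agrees on all 8 inputs.

Yes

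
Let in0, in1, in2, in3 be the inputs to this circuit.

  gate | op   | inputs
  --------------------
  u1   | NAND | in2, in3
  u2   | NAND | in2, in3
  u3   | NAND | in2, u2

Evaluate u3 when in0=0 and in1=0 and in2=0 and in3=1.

u2 = 0 NAND 1 = 1
u3 = 0 NAND 1 = 1

1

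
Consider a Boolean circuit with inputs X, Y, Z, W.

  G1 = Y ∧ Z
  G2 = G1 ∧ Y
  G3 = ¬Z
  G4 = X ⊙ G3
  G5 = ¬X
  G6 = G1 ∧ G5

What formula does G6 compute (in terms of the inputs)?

G1 = Y ∧ Z
G5 = ¬X
G6 = G1 ∧ G5 = (Y ∧ Z) ∧ ¬X

(Y ∧ Z) ∧ ¬X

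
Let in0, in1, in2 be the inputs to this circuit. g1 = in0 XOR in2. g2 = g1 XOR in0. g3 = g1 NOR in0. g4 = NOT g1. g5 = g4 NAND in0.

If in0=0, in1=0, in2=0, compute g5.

1

g1 = 0 XOR 0 = 0
g4 = NOT 0 = 1
g5 = 1 NAND 0 = 1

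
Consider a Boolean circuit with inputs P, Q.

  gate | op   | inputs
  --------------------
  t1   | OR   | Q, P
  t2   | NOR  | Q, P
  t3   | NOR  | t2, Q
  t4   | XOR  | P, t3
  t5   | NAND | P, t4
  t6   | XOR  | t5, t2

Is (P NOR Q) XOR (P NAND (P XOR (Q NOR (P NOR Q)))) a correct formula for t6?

Yes

t2 = Q NOR P
t3 = t2 NOR Q = (Q NOR P) NOR Q
t4 = P XOR t3 = P XOR ((Q NOR P) NOR Q)
t5 = P NAND t4 = P NAND (P XOR ((Q NOR P) NOR Q))
t6 = t5 XOR t2 = (P NAND (P XOR ((Q NOR P) NOR Q))) XOR (Q NOR P)
At P=0, Q=0: circuit gives 0, formula gives 0.
At P=0, Q=1: circuit gives 1, formula gives 1.
Agrees on all 4 inputs.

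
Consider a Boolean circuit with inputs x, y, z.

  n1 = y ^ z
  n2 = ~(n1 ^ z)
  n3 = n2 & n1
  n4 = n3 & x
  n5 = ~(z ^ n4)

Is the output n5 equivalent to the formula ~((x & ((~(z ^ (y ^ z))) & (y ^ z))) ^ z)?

Yes

n1 = y ^ z
n2 = ~(n1 ^ z) = ~((y ^ z) ^ z)
n3 = n2 & n1 = (~((y ^ z) ^ z)) & (y ^ z)
n4 = n3 & x = ((~((y ^ z) ^ z)) & (y ^ z)) & x
n5 = ~(z ^ n4) = ~(z ^ (((~((y ^ z) ^ z)) & (y ^ z)) & x))
At x=0, y=0, z=1: circuit gives 0, formula gives 0.
At x=0, y=0, z=0: circuit gives 1, formula gives 1.
Agrees on all 8 inputs.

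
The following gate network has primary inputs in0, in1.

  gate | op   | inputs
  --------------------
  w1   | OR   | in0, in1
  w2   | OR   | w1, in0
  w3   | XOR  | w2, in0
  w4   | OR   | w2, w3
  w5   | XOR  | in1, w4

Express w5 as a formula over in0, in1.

w1 = in0 OR in1
w2 = w1 OR in0 = (in0 OR in1) OR in0
w3 = w2 XOR in0 = ((in0 OR in1) OR in0) XOR in0
w4 = w2 OR w3 = ((in0 OR in1) OR in0) OR (((in0 OR in1) OR in0) XOR in0)
w5 = in1 XOR w4 = in1 XOR (((in0 OR in1) OR in0) OR (((in0 OR in1) OR in0) XOR in0))

in1 XOR (((in0 OR in1) OR in0) OR (((in0 OR in1) OR in0) XOR in0))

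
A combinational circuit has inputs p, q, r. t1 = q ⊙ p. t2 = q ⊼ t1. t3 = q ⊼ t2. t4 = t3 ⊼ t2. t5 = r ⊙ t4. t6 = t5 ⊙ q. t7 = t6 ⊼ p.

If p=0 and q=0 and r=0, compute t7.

1

t1 = 0 ⊙ 0 = 1
t2 = 0 ⊼ 1 = 1
t3 = 0 ⊼ 1 = 1
t4 = 1 ⊼ 1 = 0
t5 = 0 ⊙ 0 = 1
t6 = 1 ⊙ 0 = 0
t7 = 0 ⊼ 0 = 1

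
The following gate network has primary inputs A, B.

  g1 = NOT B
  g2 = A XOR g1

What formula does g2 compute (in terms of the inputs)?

g1 = NOT B
g2 = A XOR g1 = A XOR NOT B

A XOR NOT B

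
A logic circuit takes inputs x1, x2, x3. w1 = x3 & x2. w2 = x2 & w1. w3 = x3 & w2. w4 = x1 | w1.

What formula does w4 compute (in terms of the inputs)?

x1 | (x3 & x2)

w1 = x3 & x2
w4 = x1 | w1 = x1 | (x3 & x2)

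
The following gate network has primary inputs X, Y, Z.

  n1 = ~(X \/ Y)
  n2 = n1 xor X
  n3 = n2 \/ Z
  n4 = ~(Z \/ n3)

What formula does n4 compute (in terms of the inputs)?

~(Z \/ (((~(X \/ Y)) xor X) \/ Z))

n1 = ~(X \/ Y)
n2 = n1 xor X = (~(X \/ Y)) xor X
n3 = n2 \/ Z = ((~(X \/ Y)) xor X) \/ Z
n4 = ~(Z \/ n3) = ~(Z \/ (((~(X \/ Y)) xor X) \/ Z))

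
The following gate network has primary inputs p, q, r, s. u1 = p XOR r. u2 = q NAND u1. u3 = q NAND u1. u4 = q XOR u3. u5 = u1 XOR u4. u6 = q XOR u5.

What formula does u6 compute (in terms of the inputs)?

u1 = p XOR r
u3 = q NAND u1 = q NAND (p XOR r)
u4 = q XOR u3 = q XOR (q NAND (p XOR r))
u5 = u1 XOR u4 = (p XOR r) XOR (q XOR (q NAND (p XOR r)))
u6 = q XOR u5 = q XOR ((p XOR r) XOR (q XOR (q NAND (p XOR r))))

q XOR ((p XOR r) XOR (q XOR (q NAND (p XOR r))))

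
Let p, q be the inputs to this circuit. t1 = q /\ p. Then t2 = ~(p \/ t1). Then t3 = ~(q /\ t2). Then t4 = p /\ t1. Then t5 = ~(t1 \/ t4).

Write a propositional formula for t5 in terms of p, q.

~((q /\ p) \/ (p /\ (q /\ p)))

t1 = q /\ p
t4 = p /\ t1 = p /\ (q /\ p)
t5 = ~(t1 \/ t4) = ~((q /\ p) \/ (p /\ (q /\ p)))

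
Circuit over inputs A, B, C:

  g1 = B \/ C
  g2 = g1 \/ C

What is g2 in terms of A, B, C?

g1 = B \/ C
g2 = g1 \/ C = (B \/ C) \/ C

(B \/ C) \/ C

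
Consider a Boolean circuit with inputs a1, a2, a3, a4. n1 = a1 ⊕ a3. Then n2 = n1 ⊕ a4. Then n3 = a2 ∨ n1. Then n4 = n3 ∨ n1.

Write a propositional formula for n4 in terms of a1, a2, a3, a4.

n1 = a1 ⊕ a3
n3 = a2 ∨ n1 = a2 ∨ (a1 ⊕ a3)
n4 = n3 ∨ n1 = (a2 ∨ (a1 ⊕ a3)) ∨ (a1 ⊕ a3)

(a2 ∨ (a1 ⊕ a3)) ∨ (a1 ⊕ a3)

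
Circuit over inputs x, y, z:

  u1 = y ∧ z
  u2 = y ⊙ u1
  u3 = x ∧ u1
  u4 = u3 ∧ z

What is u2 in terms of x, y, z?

y ⊙ (y ∧ z)

u1 = y ∧ z
u2 = y ⊙ u1 = y ⊙ (y ∧ z)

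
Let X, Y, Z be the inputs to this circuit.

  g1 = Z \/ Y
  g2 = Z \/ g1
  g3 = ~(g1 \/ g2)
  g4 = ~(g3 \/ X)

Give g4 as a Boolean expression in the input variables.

g1 = Z \/ Y
g2 = Z \/ g1 = Z \/ (Z \/ Y)
g3 = ~(g1 \/ g2) = ~((Z \/ Y) \/ (Z \/ (Z \/ Y)))
g4 = ~(g3 \/ X) = ~((~((Z \/ Y) \/ (Z \/ (Z \/ Y)))) \/ X)

~((~((Z \/ Y) \/ (Z \/ (Z \/ Y)))) \/ X)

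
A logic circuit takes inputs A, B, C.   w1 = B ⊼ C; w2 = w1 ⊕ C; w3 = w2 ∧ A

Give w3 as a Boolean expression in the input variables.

((B ⊼ C) ⊕ C) ∧ A

w1 = B ⊼ C
w2 = w1 ⊕ C = (B ⊼ C) ⊕ C
w3 = w2 ∧ A = ((B ⊼ C) ⊕ C) ∧ A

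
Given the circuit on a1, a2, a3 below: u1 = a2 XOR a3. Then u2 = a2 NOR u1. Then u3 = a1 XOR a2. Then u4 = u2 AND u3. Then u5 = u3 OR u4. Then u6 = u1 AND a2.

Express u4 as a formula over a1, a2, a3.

(a2 NOR (a2 XOR a3)) AND (a1 XOR a2)

u1 = a2 XOR a3
u2 = a2 NOR u1 = a2 NOR (a2 XOR a3)
u3 = a1 XOR a2
u4 = u2 AND u3 = (a2 NOR (a2 XOR a3)) AND (a1 XOR a2)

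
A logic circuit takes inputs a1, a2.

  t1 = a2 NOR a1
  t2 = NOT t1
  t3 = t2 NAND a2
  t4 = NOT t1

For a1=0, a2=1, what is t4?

1

t1 = 1 NOR 0 = 0
t4 = NOT 0 = 1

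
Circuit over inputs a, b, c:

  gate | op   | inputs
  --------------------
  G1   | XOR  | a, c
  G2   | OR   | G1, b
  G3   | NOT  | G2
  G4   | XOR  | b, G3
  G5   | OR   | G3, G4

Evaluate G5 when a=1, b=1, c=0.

G1 = 1 XOR 0 = 1
G2 = 1 OR 1 = 1
G3 = NOT 1 = 0
G4 = 1 XOR 0 = 1
G5 = 0 OR 1 = 1

1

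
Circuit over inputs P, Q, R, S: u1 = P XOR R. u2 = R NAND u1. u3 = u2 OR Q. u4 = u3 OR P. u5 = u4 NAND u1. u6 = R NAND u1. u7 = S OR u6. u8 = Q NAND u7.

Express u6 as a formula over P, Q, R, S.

u1 = P XOR R
u6 = R NAND u1 = R NAND (P XOR R)

R NAND (P XOR R)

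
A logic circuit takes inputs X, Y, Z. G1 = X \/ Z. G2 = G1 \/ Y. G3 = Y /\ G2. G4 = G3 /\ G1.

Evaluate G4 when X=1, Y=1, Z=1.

1

G1 = 1 \/ 1 = 1
G2 = 1 \/ 1 = 1
G3 = 1 /\ 1 = 1
G4 = 1 /\ 1 = 1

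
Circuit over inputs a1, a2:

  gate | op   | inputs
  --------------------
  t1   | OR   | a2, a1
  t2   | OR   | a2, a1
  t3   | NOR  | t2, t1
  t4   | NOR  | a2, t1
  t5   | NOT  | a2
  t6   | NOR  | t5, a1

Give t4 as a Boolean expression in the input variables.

t1 = a2 OR a1
t4 = a2 NOR t1 = a2 NOR (a2 OR a1)

a2 NOR (a2 OR a1)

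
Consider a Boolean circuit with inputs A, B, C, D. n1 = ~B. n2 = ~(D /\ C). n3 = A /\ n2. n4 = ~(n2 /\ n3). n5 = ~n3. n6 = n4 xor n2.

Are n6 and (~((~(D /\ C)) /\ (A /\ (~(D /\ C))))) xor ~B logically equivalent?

n2 = ~(D /\ C)
n3 = A /\ n2 = A /\ (~(D /\ C))
n4 = ~(n2 /\ n3) = ~((~(D /\ C)) /\ (A /\ (~(D /\ C))))
n6 = n4 xor n2 = (~((~(D /\ C)) /\ (A /\ (~(D /\ C))))) xor (~(D /\ C))
At A=0, B=0, C=1, D=1: circuit gives 1, formula gives 0.

No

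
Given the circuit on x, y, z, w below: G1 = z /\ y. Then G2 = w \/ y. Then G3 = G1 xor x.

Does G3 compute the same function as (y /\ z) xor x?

Yes

G1 = z /\ y
G3 = G1 xor x = (z /\ y) xor x
At x=0, y=0, z=0, w=0: circuit gives 0, formula gives 0.
At x=0, y=1, z=1, w=0: circuit gives 1, formula gives 1.
Agrees on all 16 inputs.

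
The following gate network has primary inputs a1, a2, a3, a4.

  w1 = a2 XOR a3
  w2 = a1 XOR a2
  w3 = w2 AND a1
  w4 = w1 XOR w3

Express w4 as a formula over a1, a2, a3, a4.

(a2 XOR a3) XOR ((a1 XOR a2) AND a1)

w1 = a2 XOR a3
w2 = a1 XOR a2
w3 = w2 AND a1 = (a1 XOR a2) AND a1
w4 = w1 XOR w3 = (a2 XOR a3) XOR ((a1 XOR a2) AND a1)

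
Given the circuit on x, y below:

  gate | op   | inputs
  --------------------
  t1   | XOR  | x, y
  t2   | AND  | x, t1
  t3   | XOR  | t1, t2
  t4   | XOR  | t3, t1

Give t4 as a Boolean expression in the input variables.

t1 = x XOR y
t2 = x AND t1 = x AND (x XOR y)
t3 = t1 XOR t2 = (x XOR y) XOR (x AND (x XOR y))
t4 = t3 XOR t1 = ((x XOR y) XOR (x AND (x XOR y))) XOR (x XOR y)

((x XOR y) XOR (x AND (x XOR y))) XOR (x XOR y)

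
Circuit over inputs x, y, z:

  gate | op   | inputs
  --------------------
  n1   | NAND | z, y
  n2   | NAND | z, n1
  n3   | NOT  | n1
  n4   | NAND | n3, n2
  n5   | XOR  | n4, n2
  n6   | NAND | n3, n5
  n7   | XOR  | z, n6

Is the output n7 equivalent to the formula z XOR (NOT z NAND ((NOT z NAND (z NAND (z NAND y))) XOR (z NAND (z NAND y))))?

n1 = z NAND y
n2 = z NAND n1 = z NAND (z NAND y)
n3 = NOT n1 = NOT (z NAND y)
n4 = n3 NAND n2 = NOT (z NAND y) NAND (z NAND (z NAND y))
n5 = n4 XOR n2 = (NOT (z NAND y) NAND (z NAND (z NAND y))) XOR (z NAND (z NAND y))
n6 = n3 NAND n5 = NOT (z NAND y) NAND ((NOT (z NAND y) NAND (z NAND (z NAND y))) XOR (z NAND (z NAND y)))
n7 = z XOR n6 = z XOR (NOT (z NAND y) NAND ((NOT (z NAND y) NAND (z NAND (z NAND y))) XOR (z NAND (z NAND y))))
At x=0, y=0, z=0: circuit gives 1, formula gives 0.

No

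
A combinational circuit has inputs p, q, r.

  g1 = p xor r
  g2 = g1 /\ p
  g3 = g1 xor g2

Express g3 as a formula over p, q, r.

g1 = p xor r
g2 = g1 /\ p = (p xor r) /\ p
g3 = g1 xor g2 = (p xor r) xor ((p xor r) /\ p)

(p xor r) xor ((p xor r) /\ p)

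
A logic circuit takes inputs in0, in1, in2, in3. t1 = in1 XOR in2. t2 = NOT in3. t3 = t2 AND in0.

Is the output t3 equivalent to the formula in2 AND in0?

t2 = NOT in3
t3 = t2 AND in0 = NOT in3 AND in0
At in0=1, in1=0, in2=0, in3=0: circuit gives 1, formula gives 0.

No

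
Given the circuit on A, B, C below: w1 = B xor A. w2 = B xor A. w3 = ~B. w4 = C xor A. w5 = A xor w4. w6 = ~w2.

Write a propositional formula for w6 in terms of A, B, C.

w2 = B xor A
w6 = ~w2 = ~(B xor A)

~(B xor A)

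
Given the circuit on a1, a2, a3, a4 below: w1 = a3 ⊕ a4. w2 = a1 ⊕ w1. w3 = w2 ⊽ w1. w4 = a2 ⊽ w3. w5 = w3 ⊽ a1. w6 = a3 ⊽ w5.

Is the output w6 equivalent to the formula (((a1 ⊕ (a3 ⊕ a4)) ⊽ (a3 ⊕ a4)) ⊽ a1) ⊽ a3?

Yes

w1 = a3 ⊕ a4
w2 = a1 ⊕ w1 = a1 ⊕ (a3 ⊕ a4)
w3 = w2 ⊽ w1 = (a1 ⊕ (a3 ⊕ a4)) ⊽ (a3 ⊕ a4)
w5 = w3 ⊽ a1 = ((a1 ⊕ (a3 ⊕ a4)) ⊽ (a3 ⊕ a4)) ⊽ a1
w6 = a3 ⊽ w5 = a3 ⊽ (((a1 ⊕ (a3 ⊕ a4)) ⊽ (a3 ⊕ a4)) ⊽ a1)
At a1=0, a2=0, a3=0, a4=1: circuit gives 0, formula gives 0.
At a1=0, a2=0, a3=0, a4=0: circuit gives 1, formula gives 1.
Agrees on all 16 inputs.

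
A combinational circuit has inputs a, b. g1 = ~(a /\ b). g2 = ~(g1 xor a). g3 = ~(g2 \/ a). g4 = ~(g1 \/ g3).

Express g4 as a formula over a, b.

~((~(a /\ b)) \/ (~((~((~(a /\ b)) xor a)) \/ a)))

g1 = ~(a /\ b)
g2 = ~(g1 xor a) = ~((~(a /\ b)) xor a)
g3 = ~(g2 \/ a) = ~((~((~(a /\ b)) xor a)) \/ a)
g4 = ~(g1 \/ g3) = ~((~(a /\ b)) \/ (~((~((~(a /\ b)) xor a)) \/ a)))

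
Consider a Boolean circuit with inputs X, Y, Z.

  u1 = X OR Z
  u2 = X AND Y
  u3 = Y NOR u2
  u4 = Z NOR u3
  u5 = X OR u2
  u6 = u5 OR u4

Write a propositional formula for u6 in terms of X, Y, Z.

u2 = X AND Y
u3 = Y NOR u2 = Y NOR (X AND Y)
u4 = Z NOR u3 = Z NOR (Y NOR (X AND Y))
u5 = X OR u2 = X OR (X AND Y)
u6 = u5 OR u4 = (X OR (X AND Y)) OR (Z NOR (Y NOR (X AND Y)))

(X OR (X AND Y)) OR (Z NOR (Y NOR (X AND Y)))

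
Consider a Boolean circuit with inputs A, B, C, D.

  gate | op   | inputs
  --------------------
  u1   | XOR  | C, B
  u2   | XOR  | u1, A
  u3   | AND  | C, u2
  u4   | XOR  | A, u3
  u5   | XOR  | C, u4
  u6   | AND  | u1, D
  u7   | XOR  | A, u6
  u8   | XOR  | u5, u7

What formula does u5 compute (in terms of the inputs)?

u1 = C XOR B
u2 = u1 XOR A = (C XOR B) XOR A
u3 = C AND u2 = C AND ((C XOR B) XOR A)
u4 = A XOR u3 = A XOR (C AND ((C XOR B) XOR A))
u5 = C XOR u4 = C XOR (A XOR (C AND ((C XOR B) XOR A)))

C XOR (A XOR (C AND ((C XOR B) XOR A)))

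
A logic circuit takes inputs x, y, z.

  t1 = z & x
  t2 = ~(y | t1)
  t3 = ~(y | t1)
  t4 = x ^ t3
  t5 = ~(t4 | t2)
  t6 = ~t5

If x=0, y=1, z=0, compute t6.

t1 = 0 & 0 = 0
t2 = ~(1 | 0) = 0
t3 = ~(1 | 0) = 0
t4 = 0 ^ 0 = 0
t5 = ~(0 | 0) = 1
t6 = ~1 = 0

0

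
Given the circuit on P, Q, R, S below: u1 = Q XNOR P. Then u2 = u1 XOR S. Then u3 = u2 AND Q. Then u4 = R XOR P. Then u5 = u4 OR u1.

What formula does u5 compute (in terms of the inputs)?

(R XOR P) OR (Q XNOR P)

u1 = Q XNOR P
u4 = R XOR P
u5 = u4 OR u1 = (R XOR P) OR (Q XNOR P)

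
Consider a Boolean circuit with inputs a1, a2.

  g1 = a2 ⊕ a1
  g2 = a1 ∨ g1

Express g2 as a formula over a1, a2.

g1 = a2 ⊕ a1
g2 = a1 ∨ g1 = a1 ∨ (a2 ⊕ a1)

a1 ∨ (a2 ⊕ a1)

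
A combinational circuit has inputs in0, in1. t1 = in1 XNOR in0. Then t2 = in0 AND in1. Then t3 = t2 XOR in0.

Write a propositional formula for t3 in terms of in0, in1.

(in0 AND in1) XOR in0

t2 = in0 AND in1
t3 = t2 XOR in0 = (in0 AND in1) XOR in0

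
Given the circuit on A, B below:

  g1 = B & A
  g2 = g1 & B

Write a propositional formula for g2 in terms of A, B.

g1 = B & A
g2 = g1 & B = (B & A) & B

(B & A) & B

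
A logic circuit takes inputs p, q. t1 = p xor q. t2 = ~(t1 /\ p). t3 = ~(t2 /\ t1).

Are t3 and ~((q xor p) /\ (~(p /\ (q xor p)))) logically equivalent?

Yes

t1 = p xor q
t2 = ~(t1 /\ p) = ~((p xor q) /\ p)
t3 = ~(t2 /\ t1) = ~((~((p xor q) /\ p)) /\ (p xor q))
At p=0, q=1: circuit gives 0, formula gives 0.
At p=0, q=0: circuit gives 1, formula gives 1.
Agrees on all 4 inputs.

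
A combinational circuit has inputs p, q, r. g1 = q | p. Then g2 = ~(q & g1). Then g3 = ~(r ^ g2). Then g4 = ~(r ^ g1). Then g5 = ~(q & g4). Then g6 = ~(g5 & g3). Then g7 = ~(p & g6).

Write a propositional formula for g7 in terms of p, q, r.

~(p & (~((~(q & (~(r ^ (q | p))))) & (~(r ^ (~(q & (q | p))))))))

g1 = q | p
g2 = ~(q & g1) = ~(q & (q | p))
g3 = ~(r ^ g2) = ~(r ^ (~(q & (q | p))))
g4 = ~(r ^ g1) = ~(r ^ (q | p))
g5 = ~(q & g4) = ~(q & (~(r ^ (q | p))))
g6 = ~(g5 & g3) = ~((~(q & (~(r ^ (q | p))))) & (~(r ^ (~(q & (q | p))))))
g7 = ~(p & g6) = ~(p & (~((~(q & (~(r ^ (q | p))))) & (~(r ^ (~(q & (q | p))))))))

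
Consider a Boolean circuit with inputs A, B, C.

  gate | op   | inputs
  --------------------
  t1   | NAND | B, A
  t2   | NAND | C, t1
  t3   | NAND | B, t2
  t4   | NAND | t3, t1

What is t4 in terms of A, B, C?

t1 = B NAND A
t2 = C NAND t1 = C NAND (B NAND A)
t3 = B NAND t2 = B NAND (C NAND (B NAND A))
t4 = t3 NAND t1 = (B NAND (C NAND (B NAND A))) NAND (B NAND A)

(B NAND (C NAND (B NAND A))) NAND (B NAND A)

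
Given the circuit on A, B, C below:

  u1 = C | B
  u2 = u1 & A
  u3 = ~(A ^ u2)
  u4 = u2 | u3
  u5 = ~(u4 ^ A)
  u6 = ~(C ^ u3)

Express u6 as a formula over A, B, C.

~(C ^ (~(A ^ ((C | B) & A))))

u1 = C | B
u2 = u1 & A = (C | B) & A
u3 = ~(A ^ u2) = ~(A ^ ((C | B) & A))
u6 = ~(C ^ u3) = ~(C ^ (~(A ^ ((C | B) & A))))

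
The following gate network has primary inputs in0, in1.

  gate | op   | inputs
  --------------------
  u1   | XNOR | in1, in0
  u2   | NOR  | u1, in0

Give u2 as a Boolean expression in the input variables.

(in1 XNOR in0) NOR in0

u1 = in1 XNOR in0
u2 = u1 NOR in0 = (in1 XNOR in0) NOR in0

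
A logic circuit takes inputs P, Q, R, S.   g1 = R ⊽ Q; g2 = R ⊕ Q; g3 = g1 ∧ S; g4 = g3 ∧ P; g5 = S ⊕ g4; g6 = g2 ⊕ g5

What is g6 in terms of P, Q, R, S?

g1 = R ⊽ Q
g2 = R ⊕ Q
g3 = g1 ∧ S = (R ⊽ Q) ∧ S
g4 = g3 ∧ P = ((R ⊽ Q) ∧ S) ∧ P
g5 = S ⊕ g4 = S ⊕ (((R ⊽ Q) ∧ S) ∧ P)
g6 = g2 ⊕ g5 = (R ⊕ Q) ⊕ (S ⊕ (((R ⊽ Q) ∧ S) ∧ P))

(R ⊕ Q) ⊕ (S ⊕ (((R ⊽ Q) ∧ S) ∧ P))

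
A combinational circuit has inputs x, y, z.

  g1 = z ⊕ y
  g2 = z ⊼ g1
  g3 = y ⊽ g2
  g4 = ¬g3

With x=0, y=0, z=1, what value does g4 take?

g1 = 1 ⊕ 0 = 1
g2 = 1 ⊼ 1 = 0
g3 = 0 ⊽ 0 = 1
g4 = ¬1 = 0

0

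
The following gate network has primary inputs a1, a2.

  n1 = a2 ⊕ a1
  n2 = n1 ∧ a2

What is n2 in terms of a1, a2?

(a2 ⊕ a1) ∧ a2

n1 = a2 ⊕ a1
n2 = n1 ∧ a2 = (a2 ⊕ a1) ∧ a2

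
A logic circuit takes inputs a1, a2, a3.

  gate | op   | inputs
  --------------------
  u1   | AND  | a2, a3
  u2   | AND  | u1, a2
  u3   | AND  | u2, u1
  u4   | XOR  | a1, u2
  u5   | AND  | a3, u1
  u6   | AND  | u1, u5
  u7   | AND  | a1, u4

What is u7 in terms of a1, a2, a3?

u1 = a2 AND a3
u2 = u1 AND a2 = (a2 AND a3) AND a2
u4 = a1 XOR u2 = a1 XOR ((a2 AND a3) AND a2)
u7 = a1 AND u4 = a1 AND (a1 XOR ((a2 AND a3) AND a2))

a1 AND (a1 XOR ((a2 AND a3) AND a2))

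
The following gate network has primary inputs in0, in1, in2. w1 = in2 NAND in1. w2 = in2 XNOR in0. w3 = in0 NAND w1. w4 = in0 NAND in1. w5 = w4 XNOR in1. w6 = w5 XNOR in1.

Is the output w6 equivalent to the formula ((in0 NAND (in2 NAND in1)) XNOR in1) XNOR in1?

w4 = in0 NAND in1
w5 = w4 XNOR in1 = (in0 NAND in1) XNOR in1
w6 = w5 XNOR in1 = ((in0 NAND in1) XNOR in1) XNOR in1
At in0=1, in1=0, in2=0: circuit gives 1, formula gives 0.

No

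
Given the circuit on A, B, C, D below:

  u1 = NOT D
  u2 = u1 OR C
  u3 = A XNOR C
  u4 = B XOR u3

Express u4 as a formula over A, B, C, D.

u3 = A XNOR C
u4 = B XOR u3 = B XOR (A XNOR C)

B XOR (A XNOR C)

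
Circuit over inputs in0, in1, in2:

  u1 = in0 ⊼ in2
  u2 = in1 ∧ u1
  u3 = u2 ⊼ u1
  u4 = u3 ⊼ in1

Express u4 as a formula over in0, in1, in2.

((in1 ∧ (in0 ⊼ in2)) ⊼ (in0 ⊼ in2)) ⊼ in1

u1 = in0 ⊼ in2
u2 = in1 ∧ u1 = in1 ∧ (in0 ⊼ in2)
u3 = u2 ⊼ u1 = (in1 ∧ (in0 ⊼ in2)) ⊼ (in0 ⊼ in2)
u4 = u3 ⊼ in1 = ((in1 ∧ (in0 ⊼ in2)) ⊼ (in0 ⊼ in2)) ⊼ in1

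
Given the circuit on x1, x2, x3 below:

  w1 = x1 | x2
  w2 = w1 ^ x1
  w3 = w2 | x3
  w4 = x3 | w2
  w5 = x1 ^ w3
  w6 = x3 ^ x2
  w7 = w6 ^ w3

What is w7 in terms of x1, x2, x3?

(x3 ^ x2) ^ (((x1 | x2) ^ x1) | x3)

w1 = x1 | x2
w2 = w1 ^ x1 = (x1 | x2) ^ x1
w3 = w2 | x3 = ((x1 | x2) ^ x1) | x3
w6 = x3 ^ x2
w7 = w6 ^ w3 = (x3 ^ x2) ^ (((x1 | x2) ^ x1) | x3)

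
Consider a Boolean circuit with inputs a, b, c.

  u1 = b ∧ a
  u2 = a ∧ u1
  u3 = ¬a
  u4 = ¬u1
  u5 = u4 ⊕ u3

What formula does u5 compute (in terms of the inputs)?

¬(b ∧ a) ⊕ ¬a

u1 = b ∧ a
u3 = ¬a
u4 = ¬u1 = ¬(b ∧ a)
u5 = u4 ⊕ u3 = ¬(b ∧ a) ⊕ ¬a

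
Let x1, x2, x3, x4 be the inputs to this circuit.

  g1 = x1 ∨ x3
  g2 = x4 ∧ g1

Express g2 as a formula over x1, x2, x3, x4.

x4 ∧ (x1 ∨ x3)

g1 = x1 ∨ x3
g2 = x4 ∧ g1 = x4 ∧ (x1 ∨ x3)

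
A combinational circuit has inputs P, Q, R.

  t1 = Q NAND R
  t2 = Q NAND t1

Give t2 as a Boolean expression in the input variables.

t1 = Q NAND R
t2 = Q NAND t1 = Q NAND (Q NAND R)

Q NAND (Q NAND R)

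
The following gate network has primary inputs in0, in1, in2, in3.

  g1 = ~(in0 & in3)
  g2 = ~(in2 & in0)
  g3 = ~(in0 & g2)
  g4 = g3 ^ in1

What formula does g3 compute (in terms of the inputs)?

g2 = ~(in2 & in0)
g3 = ~(in0 & g2) = ~(in0 & (~(in2 & in0)))

~(in0 & (~(in2 & in0)))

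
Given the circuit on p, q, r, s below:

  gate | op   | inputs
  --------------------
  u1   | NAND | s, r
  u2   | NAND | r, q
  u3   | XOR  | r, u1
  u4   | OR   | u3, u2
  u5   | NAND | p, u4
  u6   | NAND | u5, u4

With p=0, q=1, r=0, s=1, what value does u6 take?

0

u1 = 1 NAND 0 = 1
u2 = 0 NAND 1 = 1
u3 = 0 XOR 1 = 1
u4 = 1 OR 1 = 1
u5 = 0 NAND 1 = 1
u6 = 1 NAND 1 = 0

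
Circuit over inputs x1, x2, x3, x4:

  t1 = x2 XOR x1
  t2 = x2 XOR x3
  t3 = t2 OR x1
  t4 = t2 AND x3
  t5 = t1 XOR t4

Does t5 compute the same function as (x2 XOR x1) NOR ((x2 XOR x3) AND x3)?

No

t1 = x2 XOR x1
t2 = x2 XOR x3
t4 = t2 AND x3 = (x2 XOR x3) AND x3
t5 = t1 XOR t4 = (x2 XOR x1) XOR ((x2 XOR x3) AND x3)
At x1=0, x2=0, x3=0, x4=0: circuit gives 0, formula gives 1.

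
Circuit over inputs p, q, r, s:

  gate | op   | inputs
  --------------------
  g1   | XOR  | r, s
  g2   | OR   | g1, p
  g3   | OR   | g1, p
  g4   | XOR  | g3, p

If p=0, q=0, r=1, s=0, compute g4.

1

g1 = 1 XOR 0 = 1
g3 = 1 OR 0 = 1
g4 = 1 XOR 0 = 1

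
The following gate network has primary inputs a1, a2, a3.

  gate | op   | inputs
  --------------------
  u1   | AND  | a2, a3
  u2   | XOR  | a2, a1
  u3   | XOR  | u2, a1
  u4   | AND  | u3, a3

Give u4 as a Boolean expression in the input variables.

((a2 XOR a1) XOR a1) AND a3

u2 = a2 XOR a1
u3 = u2 XOR a1 = (a2 XOR a1) XOR a1
u4 = u3 AND a3 = ((a2 XOR a1) XOR a1) AND a3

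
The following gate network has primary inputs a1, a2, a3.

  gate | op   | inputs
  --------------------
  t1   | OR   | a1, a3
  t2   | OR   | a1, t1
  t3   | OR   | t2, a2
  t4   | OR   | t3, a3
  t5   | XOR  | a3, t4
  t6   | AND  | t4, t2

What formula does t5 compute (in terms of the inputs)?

a3 XOR (((a1 OR (a1 OR a3)) OR a2) OR a3)

t1 = a1 OR a3
t2 = a1 OR t1 = a1 OR (a1 OR a3)
t3 = t2 OR a2 = (a1 OR (a1 OR a3)) OR a2
t4 = t3 OR a3 = ((a1 OR (a1 OR a3)) OR a2) OR a3
t5 = a3 XOR t4 = a3 XOR (((a1 OR (a1 OR a3)) OR a2) OR a3)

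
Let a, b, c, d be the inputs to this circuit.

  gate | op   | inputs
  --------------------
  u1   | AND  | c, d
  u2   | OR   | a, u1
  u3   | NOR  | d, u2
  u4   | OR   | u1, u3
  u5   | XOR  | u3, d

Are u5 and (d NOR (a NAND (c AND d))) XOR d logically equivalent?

u1 = c AND d
u2 = a OR u1 = a OR (c AND d)
u3 = d NOR u2 = d NOR (a OR (c AND d))
u5 = u3 XOR d = (d NOR (a OR (c AND d))) XOR d
At a=0, b=0, c=0, d=0: circuit gives 1, formula gives 0.

No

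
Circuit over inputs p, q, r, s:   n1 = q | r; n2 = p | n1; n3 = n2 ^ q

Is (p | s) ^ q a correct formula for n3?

n1 = q | r
n2 = p | n1 = p | (q | r)
n3 = n2 ^ q = (p | (q | r)) ^ q
At p=0, q=0, r=0, s=1: circuit gives 0, formula gives 1.

No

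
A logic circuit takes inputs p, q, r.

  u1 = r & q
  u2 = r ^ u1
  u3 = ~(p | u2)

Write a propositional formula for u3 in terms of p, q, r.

~(p | (r ^ (r & q)))

u1 = r & q
u2 = r ^ u1 = r ^ (r & q)
u3 = ~(p | u2) = ~(p | (r ^ (r & q)))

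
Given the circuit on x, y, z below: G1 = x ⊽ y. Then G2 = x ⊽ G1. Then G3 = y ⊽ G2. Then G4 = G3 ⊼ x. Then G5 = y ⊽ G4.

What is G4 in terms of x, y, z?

G1 = x ⊽ y
G2 = x ⊽ G1 = x ⊽ (x ⊽ y)
G3 = y ⊽ G2 = y ⊽ (x ⊽ (x ⊽ y))
G4 = G3 ⊼ x = (y ⊽ (x ⊽ (x ⊽ y))) ⊼ x

(y ⊽ (x ⊽ (x ⊽ y))) ⊼ x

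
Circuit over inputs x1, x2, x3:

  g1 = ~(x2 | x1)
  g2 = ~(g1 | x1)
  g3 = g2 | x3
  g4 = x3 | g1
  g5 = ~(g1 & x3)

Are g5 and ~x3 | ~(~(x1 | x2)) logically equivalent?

Yes

g1 = ~(x2 | x1)
g5 = ~(g1 & x3) = ~((~(x2 | x1)) & x3)
At x1=0, x2=0, x3=1: circuit gives 0, formula gives 0.
At x1=0, x2=0, x3=0: circuit gives 1, formula gives 1.
Agrees on all 8 inputs.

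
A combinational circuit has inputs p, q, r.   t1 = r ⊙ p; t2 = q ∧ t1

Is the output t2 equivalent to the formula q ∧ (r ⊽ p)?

No

t1 = r ⊙ p
t2 = q ∧ t1 = q ∧ (r ⊙ p)
At p=1, q=1, r=1: circuit gives 1, formula gives 0.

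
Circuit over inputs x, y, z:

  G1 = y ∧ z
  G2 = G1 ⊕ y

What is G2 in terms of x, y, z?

G1 = y ∧ z
G2 = G1 ⊕ y = (y ∧ z) ⊕ y

(y ∧ z) ⊕ y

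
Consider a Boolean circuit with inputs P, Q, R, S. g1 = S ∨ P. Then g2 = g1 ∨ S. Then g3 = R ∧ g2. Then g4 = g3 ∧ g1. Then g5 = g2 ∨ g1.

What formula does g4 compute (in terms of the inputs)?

(R ∧ ((S ∨ P) ∨ S)) ∧ (S ∨ P)

g1 = S ∨ P
g2 = g1 ∨ S = (S ∨ P) ∨ S
g3 = R ∧ g2 = R ∧ ((S ∨ P) ∨ S)
g4 = g3 ∧ g1 = (R ∧ ((S ∨ P) ∨ S)) ∧ (S ∨ P)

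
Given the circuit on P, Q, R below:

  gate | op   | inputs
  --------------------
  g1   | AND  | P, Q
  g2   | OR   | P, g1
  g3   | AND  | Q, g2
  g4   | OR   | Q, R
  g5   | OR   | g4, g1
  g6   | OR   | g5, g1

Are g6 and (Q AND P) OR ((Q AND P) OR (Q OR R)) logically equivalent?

g1 = P AND Q
g4 = Q OR R
g5 = g4 OR g1 = (Q OR R) OR (P AND Q)
g6 = g5 OR g1 = ((Q OR R) OR (P AND Q)) OR (P AND Q)
At P=0, Q=0, R=0: circuit gives 0, formula gives 0.
At P=0, Q=0, R=1: circuit gives 1, formula gives 1.
Agrees on all 8 inputs.

Yes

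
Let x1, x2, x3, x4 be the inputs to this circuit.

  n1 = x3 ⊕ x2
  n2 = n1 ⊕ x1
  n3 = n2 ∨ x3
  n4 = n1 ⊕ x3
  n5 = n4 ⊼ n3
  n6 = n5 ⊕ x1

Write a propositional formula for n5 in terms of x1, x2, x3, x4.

((x3 ⊕ x2) ⊕ x3) ⊼ (((x3 ⊕ x2) ⊕ x1) ∨ x3)

n1 = x3 ⊕ x2
n2 = n1 ⊕ x1 = (x3 ⊕ x2) ⊕ x1
n3 = n2 ∨ x3 = ((x3 ⊕ x2) ⊕ x1) ∨ x3
n4 = n1 ⊕ x3 = (x3 ⊕ x2) ⊕ x3
n5 = n4 ⊼ n3 = ((x3 ⊕ x2) ⊕ x3) ⊼ (((x3 ⊕ x2) ⊕ x1) ∨ x3)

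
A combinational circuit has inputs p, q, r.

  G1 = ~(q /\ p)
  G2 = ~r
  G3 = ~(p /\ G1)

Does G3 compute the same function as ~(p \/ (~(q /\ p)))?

G1 = ~(q /\ p)
G3 = ~(p /\ G1) = ~(p /\ (~(q /\ p)))
At p=0, q=0, r=0: circuit gives 1, formula gives 0.

No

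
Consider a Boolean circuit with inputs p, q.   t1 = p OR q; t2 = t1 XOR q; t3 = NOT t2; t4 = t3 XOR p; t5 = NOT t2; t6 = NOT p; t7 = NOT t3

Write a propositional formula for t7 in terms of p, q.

NOT NOT ((p OR q) XOR q)

t1 = p OR q
t2 = t1 XOR q = (p OR q) XOR q
t3 = NOT t2 = NOT ((p OR q) XOR q)
t7 = NOT t3 = NOT NOT ((p OR q) XOR q)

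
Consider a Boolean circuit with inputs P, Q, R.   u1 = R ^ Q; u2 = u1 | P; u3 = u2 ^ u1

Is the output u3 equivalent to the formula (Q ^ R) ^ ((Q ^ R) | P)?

Yes

u1 = R ^ Q
u2 = u1 | P = (R ^ Q) | P
u3 = u2 ^ u1 = ((R ^ Q) | P) ^ (R ^ Q)
At P=0, Q=0, R=0: circuit gives 0, formula gives 0.
At P=1, Q=0, R=0: circuit gives 1, formula gives 1.
Agrees on all 8 inputs.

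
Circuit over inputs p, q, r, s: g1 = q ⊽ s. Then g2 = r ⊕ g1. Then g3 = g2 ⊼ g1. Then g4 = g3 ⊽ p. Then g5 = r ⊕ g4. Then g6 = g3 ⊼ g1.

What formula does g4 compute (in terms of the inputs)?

((r ⊕ (q ⊽ s)) ⊼ (q ⊽ s)) ⊽ p

g1 = q ⊽ s
g2 = r ⊕ g1 = r ⊕ (q ⊽ s)
g3 = g2 ⊼ g1 = (r ⊕ (q ⊽ s)) ⊼ (q ⊽ s)
g4 = g3 ⊽ p = ((r ⊕ (q ⊽ s)) ⊼ (q ⊽ s)) ⊽ p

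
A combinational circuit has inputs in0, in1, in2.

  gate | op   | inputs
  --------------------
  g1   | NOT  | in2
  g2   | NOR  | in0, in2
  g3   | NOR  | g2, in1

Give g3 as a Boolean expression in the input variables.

(in0 NOR in2) NOR in1

g2 = in0 NOR in2
g3 = g2 NOR in1 = (in0 NOR in2) NOR in1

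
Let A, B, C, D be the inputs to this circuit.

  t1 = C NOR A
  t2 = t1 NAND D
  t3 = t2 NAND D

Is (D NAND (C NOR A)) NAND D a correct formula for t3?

Yes

t1 = C NOR A
t2 = t1 NAND D = (C NOR A) NAND D
t3 = t2 NAND D = ((C NOR A) NAND D) NAND D
At A=0, B=0, C=1, D=1: circuit gives 0, formula gives 0.
At A=0, B=0, C=0, D=0: circuit gives 1, formula gives 1.
Agrees on all 16 inputs.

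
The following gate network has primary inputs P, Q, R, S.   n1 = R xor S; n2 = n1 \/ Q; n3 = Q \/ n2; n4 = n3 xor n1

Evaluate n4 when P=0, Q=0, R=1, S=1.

0

n1 = 1 xor 1 = 0
n2 = 0 \/ 0 = 0
n3 = 0 \/ 0 = 0
n4 = 0 xor 0 = 0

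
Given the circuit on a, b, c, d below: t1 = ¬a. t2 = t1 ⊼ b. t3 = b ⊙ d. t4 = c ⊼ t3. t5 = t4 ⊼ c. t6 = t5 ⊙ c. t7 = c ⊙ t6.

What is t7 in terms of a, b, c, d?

c ⊙ (((c ⊼ (b ⊙ d)) ⊼ c) ⊙ c)

t3 = b ⊙ d
t4 = c ⊼ t3 = c ⊼ (b ⊙ d)
t5 = t4 ⊼ c = (c ⊼ (b ⊙ d)) ⊼ c
t6 = t5 ⊙ c = ((c ⊼ (b ⊙ d)) ⊼ c) ⊙ c
t7 = c ⊙ t6 = c ⊙ (((c ⊼ (b ⊙ d)) ⊼ c) ⊙ c)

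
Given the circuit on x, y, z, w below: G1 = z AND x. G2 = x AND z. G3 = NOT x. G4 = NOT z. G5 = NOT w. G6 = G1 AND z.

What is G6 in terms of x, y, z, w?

G1 = z AND x
G6 = G1 AND z = (z AND x) AND z

(z AND x) AND z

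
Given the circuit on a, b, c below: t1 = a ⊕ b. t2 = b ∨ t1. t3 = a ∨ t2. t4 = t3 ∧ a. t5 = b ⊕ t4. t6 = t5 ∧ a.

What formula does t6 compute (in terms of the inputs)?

t1 = a ⊕ b
t2 = b ∨ t1 = b ∨ (a ⊕ b)
t3 = a ∨ t2 = a ∨ (b ∨ (a ⊕ b))
t4 = t3 ∧ a = (a ∨ (b ∨ (a ⊕ b))) ∧ a
t5 = b ⊕ t4 = b ⊕ ((a ∨ (b ∨ (a ⊕ b))) ∧ a)
t6 = t5 ∧ a = (b ⊕ ((a ∨ (b ∨ (a ⊕ b))) ∧ a)) ∧ a

(b ⊕ ((a ∨ (b ∨ (a ⊕ b))) ∧ a)) ∧ a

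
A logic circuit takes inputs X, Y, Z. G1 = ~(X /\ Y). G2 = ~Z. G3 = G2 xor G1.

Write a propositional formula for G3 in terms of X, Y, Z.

G1 = ~(X /\ Y)
G2 = ~Z
G3 = G2 xor G1 = ~Z xor (~(X /\ Y))

~Z xor (~(X /\ Y))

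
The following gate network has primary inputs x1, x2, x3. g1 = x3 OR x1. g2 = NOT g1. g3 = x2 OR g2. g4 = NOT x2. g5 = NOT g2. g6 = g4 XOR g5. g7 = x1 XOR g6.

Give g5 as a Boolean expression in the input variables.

NOT NOT (x3 OR x1)

g1 = x3 OR x1
g2 = NOT g1 = NOT (x3 OR x1)
g5 = NOT g2 = NOT NOT (x3 OR x1)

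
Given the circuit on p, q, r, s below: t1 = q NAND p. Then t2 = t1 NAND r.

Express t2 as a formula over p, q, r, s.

t1 = q NAND p
t2 = t1 NAND r = (q NAND p) NAND r

(q NAND p) NAND r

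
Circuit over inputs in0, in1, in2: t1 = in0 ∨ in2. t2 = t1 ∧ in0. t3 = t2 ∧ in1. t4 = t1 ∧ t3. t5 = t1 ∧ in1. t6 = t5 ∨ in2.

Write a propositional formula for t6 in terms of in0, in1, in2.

t1 = in0 ∨ in2
t5 = t1 ∧ in1 = (in0 ∨ in2) ∧ in1
t6 = t5 ∨ in2 = ((in0 ∨ in2) ∧ in1) ∨ in2

((in0 ∨ in2) ∧ in1) ∨ in2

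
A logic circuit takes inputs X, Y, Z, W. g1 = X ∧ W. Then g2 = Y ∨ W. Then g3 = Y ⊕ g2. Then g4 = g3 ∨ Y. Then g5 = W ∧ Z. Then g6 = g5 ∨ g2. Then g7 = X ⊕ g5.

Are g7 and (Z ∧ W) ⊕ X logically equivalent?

Yes

g5 = W ∧ Z
g7 = X ⊕ g5 = X ⊕ (W ∧ Z)
At X=0, Y=0, Z=0, W=0: circuit gives 0, formula gives 0.
At X=0, Y=0, Z=1, W=1: circuit gives 1, formula gives 1.
Agrees on all 16 inputs.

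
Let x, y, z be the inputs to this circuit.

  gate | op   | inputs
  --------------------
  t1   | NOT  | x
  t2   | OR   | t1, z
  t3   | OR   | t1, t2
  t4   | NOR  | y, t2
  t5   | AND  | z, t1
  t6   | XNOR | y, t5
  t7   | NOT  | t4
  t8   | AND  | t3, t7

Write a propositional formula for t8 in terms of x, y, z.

t1 = NOT x
t2 = t1 OR z = NOT x OR z
t3 = t1 OR t2 = NOT x OR (NOT x OR z)
t4 = y NOR t2 = y NOR (NOT x OR z)
t7 = NOT t4 = NOT (y NOR (NOT x OR z))
t8 = t3 AND t7 = (NOT x OR (NOT x OR z)) AND NOT (y NOR (NOT x OR z))

(NOT x OR (NOT x OR z)) AND NOT (y NOR (NOT x OR z))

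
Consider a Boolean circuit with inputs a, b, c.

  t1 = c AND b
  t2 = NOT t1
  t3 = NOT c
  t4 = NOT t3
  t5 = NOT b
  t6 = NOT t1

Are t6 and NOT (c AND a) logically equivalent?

No

t1 = c AND b
t6 = NOT t1 = NOT (c AND b)
At a=0, b=1, c=1: circuit gives 0, formula gives 1.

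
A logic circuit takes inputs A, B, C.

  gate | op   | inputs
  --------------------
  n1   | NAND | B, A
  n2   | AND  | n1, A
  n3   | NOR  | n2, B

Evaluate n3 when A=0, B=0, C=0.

1

n1 = 0 NAND 0 = 1
n2 = 1 AND 0 = 0
n3 = 0 NOR 0 = 1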